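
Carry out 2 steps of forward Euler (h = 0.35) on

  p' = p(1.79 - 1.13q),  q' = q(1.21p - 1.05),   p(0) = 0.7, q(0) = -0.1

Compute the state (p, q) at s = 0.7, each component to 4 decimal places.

1.9397, -0.1046

Euler on (p,q): p_{n+1} = p_n + h·p', q_{n+1} = q_n + h·q'.
0.000000: (0.700000, -0.100000); f=(1.332100, 0.020300) → (1.166235, -0.092895)
0.350000: (1.166235, -0.092895); f=(2.209982, -0.033549) → (1.939729, -0.104637)
(p(0.7), q(0.7)) ≈ (1.9397, -0.1046)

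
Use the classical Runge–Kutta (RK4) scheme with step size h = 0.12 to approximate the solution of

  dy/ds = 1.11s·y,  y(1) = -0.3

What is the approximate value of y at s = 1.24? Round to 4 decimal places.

-0.4043

RK4: k1 = f(s_n, y_n); k2 = f(s_n + h/2, y_n + (h/2)·k1); k3 = f(s_n + h/2, y_n + (h/2)·k2); k4 = f(s_n + h, y_n + h·k3); y_{n+1} = y_n + (h/6)·(k1 + 2k2 + 2k3 + k4).
s=1.000000, y=-0.300000:
  k1 = f(1.000000, -0.300000) = -0.333000
  k2 = f(1.060000, -0.319980) = -0.376488
  k3 = f(1.060000, -0.322589) = -0.379559
  k4 = f(1.120000, -0.345547) = -0.429584
  y ← -0.300000 + (0.12/6)·(k1 + 2k2 + 2k3 + k4) = -0.345494
s=1.120000, y=-0.345494:
  k1 = f(1.120000, -0.345494) = -0.429518
  k2 = f(1.180000, -0.371265) = -0.486282
  k3 = f(1.180000, -0.374671) = -0.490743
  k4 = f(1.240000, -0.404383) = -0.556592
  y ← -0.345494 + (0.12/6)·(k1 + 2k2 + 2k3 + k4) = -0.404297
y(1.24) ≈ -0.4043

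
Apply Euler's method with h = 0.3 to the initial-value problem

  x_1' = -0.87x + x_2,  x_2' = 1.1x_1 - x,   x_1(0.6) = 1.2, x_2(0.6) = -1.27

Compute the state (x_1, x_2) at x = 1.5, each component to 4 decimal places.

-0.5335, -1.4287

Euler on (x_1,x_2): x_1_{n+1} = x_1_n + h·x_1', x_2_{n+1} = x_2_n + h·x_2'.
0.600000: (1.200000, -1.270000); f=(-1.792000, 0.720000) → (0.662400, -1.054000)
0.900000: (0.662400, -1.054000); f=(-1.837000, -0.171360) → (0.111300, -1.105408)
1.200000: (0.111300, -1.105408); f=(-2.149408, -1.077570) → (-0.533522, -1.428679)
(x_1(1.5), x_2(1.5)) ≈ (-0.5335, -1.4287)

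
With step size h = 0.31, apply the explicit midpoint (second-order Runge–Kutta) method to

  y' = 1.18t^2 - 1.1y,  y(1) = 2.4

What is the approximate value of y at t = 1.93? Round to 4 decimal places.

2.5791

Midpoint: k1 = f(t_n, y_n); k2 = f(t_n + h/2, y_n + (h/2)·k1); y_{n+1} = y_n + h·k2.
t=1.000000, y=2.400000:
  k1 = f(1.000000, 2.400000) = -1.460000
  k2 = f(1.155000, 2.173700) = -0.816920
  y ← 2.400000 + 0.31·(-0.816920) = 2.146755
t=1.310000, y=2.146755:
  k1 = f(1.310000, 2.146755) = -0.336432
  k2 = f(1.465000, 2.094608) = 0.228477
  y ← 2.146755 + 0.31·0.228477 = 2.217583
t=1.620000, y=2.217583:
  k1 = f(1.620000, 2.217583) = 0.657451
  k2 = f(1.775000, 2.319487) = 1.166301
  y ← 2.217583 + 0.31·1.166301 = 2.579136
y(1.93) ≈ 2.5791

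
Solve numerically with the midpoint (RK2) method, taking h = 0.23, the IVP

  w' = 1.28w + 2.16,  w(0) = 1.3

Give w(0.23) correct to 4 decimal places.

2.3090

Midpoint: k1 = f(s_n, w_n); k2 = f(s_n + h/2, w_n + (h/2)·k1); w_{n+1} = w_n + h·k2.
s=0.000000, w=1.300000:
  k1 = f(0.000000, 1.300000) = 3.824000
  k2 = f(0.115000, 1.739760) = 4.386893
  w ← 1.300000 + 0.23·4.386893 = 2.308985
w(0.23) ≈ 2.3090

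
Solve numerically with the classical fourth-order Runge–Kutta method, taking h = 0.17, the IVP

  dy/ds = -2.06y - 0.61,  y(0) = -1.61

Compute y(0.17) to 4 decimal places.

-1.2219

RK4: k1 = f(s_n, y_n); k2 = f(s_n + h/2, y_n + (h/2)·k1); k3 = f(s_n + h/2, y_n + (h/2)·k2); k4 = f(s_n + h, y_n + h·k3); y_{n+1} = y_n + (h/6)·(k1 + 2k2 + 2k3 + k4).
s=0.000000, y=-1.610000:
  k1 = f(0.000000, -1.610000) = 2.706600
  k2 = f(0.085000, -1.379939) = 2.232674
  k3 = f(0.085000, -1.420223) = 2.315659
  k4 = f(0.170000, -1.216338) = 1.895656
  y ← -1.610000 + (0.17/6)·(k1 + 2k2 + 2k3 + k4) = -1.221864
y(0.17) ≈ -1.2219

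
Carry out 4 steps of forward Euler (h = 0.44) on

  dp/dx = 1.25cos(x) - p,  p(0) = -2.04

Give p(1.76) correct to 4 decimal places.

0.3848

Euler: p_{n+1} = p_n + h·f(x_n, p_n).
x=0.000000, p=-2.040000: f=3.290000 → p ← -2.040000 + 0.44·3.290000 = -0.592400
x=0.440000, p=-0.592400: f=1.723340 → p ← -0.592400 + 0.44·1.723340 = 0.165869
x=0.880000, p=0.165869: f=0.630570 → p ← 0.165869 + 0.44·0.630570 = 0.443320
x=1.320000, p=0.443320: f=-0.133101 → p ← 0.443320 + 0.44·(-0.133101) = 0.384756
p(1.76) ≈ 0.3848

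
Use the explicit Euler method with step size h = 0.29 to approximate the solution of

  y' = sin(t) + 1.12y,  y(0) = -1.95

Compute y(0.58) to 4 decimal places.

-3.3395

Euler: y_{n+1} = y_n + h·f(t_n, y_n).
t=0.000000, y=-1.950000: f=-2.184000 → y ← -1.950000 + 0.29·(-2.184000) = -2.583360
t=0.290000, y=-2.583360: f=-2.607411 → y ← -2.583360 + 0.29·(-2.607411) = -3.339509
y(0.58) ≈ -3.3395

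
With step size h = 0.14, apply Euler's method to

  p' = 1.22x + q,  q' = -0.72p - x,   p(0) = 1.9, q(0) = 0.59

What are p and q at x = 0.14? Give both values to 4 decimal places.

1.9826, 0.3985

Euler on (p,q): p_{n+1} = p_n + h·p', q_{n+1} = q_n + h·q'.
0.000000: (1.900000, 0.590000); f=(0.590000, -1.368000) → (1.982600, 0.398480)
(p(0.14), q(0.14)) ≈ (1.9826, 0.3985)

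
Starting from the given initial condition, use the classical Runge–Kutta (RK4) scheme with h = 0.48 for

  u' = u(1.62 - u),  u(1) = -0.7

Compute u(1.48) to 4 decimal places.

RK4: k1 = f(s_n, u_n); k2 = f(s_n + h/2, u_n + (h/2)·k1); k3 = f(s_n + h/2, u_n + (h/2)·k2); k4 = f(s_n + h, u_n + h·k3); u_{n+1} = u_n + (h/6)·(k1 + 2k2 + 2k3 + k4).
s=1.000000, u=-0.700000:
  k1 = f(1.000000, -0.700000) = -1.624000
  k2 = f(1.240000, -1.089760) = -2.952988
  k3 = f(1.240000, -1.408717) = -4.266606
  k4 = f(1.480000, -2.747971) = -12.003056
  u ← -0.700000 + (0.48/6)·(k1 + 2k2 + 2k3 + k4) = -2.945299
u(1.48) ≈ -2.9453

-2.9453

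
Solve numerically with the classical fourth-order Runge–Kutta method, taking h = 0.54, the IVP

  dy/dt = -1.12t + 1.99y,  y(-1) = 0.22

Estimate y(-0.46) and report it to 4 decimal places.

1.4811

RK4: k1 = f(t_n, y_n); k2 = f(t_n + h/2, y_n + (h/2)·k1); k3 = f(t_n + h/2, y_n + (h/2)·k2); k4 = f(t_n + h, y_n + h·k3); y_{n+1} = y_n + (h/6)·(k1 + 2k2 + 2k3 + k4).
t=-1.000000, y=0.220000:
  k1 = f(-1.000000, 0.220000) = 1.557800
  k2 = f(-0.730000, 0.640606) = 2.092406
  k3 = f(-0.730000, 0.784950) = 2.379650
  k4 = f(-0.460000, 1.505011) = 3.510172
  y ← 0.220000 + (0.54/6)·(k1 + 2k2 + 2k3 + k4) = 1.481087
y(-0.46) ≈ 1.4811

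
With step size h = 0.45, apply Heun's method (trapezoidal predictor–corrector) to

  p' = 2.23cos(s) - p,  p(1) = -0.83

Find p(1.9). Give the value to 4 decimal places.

-0.3445

Heun: k1 = f(s_n, p_n); k2 = f(s_n + h, p_n + h·k1); p_{n+1} = p_n + (h/2)·(k1 + k2).
s=1.000000, p=-0.830000:
  k1 = f(1.000000, -0.830000) = 2.034874
  k2 = f(1.450000, 0.085693) = 0.183028
  p ← -0.830000 + (0.45/2)·(2.034874 + 0.183028) = -0.330972
s=1.450000, p=-0.330972:
  k1 = f(1.450000, -0.330972) = 0.599693
  k2 = f(1.900000, -0.061110) = -0.659826
  p ← -0.330972 + (0.45/2)·(0.599693 + (-0.659826)) = -0.344502
p(1.9) ≈ -0.3445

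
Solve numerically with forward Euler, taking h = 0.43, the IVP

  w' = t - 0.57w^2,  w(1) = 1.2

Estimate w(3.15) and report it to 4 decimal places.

2.1888

Euler: w_{n+1} = w_n + h·f(t_n, w_n).
t=1.000000, w=1.200000: f=0.179200 → w ← 1.200000 + 0.43·0.179200 = 1.277056
t=1.430000, w=1.277056: f=0.500403 → w ← 1.277056 + 0.43·0.500403 = 1.492229
t=1.860000, w=1.492229: f=0.590754 → w ← 1.492229 + 0.43·0.590754 = 1.746253
t=2.290000, w=1.746253: f=0.551842 → w ← 1.746253 + 0.43·0.551842 = 1.983545
t=2.720000, w=1.983545: f=0.477363 → w ← 1.983545 + 0.43·0.477363 = 2.188811
w(3.15) ≈ 2.1888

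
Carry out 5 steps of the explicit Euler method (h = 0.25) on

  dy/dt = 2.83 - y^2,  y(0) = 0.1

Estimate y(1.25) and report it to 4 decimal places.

Euler: y_{n+1} = y_n + h·f(t_n, y_n).
t=0.000000, y=0.100000: f=2.820000 → y ← 0.100000 + 0.25·2.820000 = 0.805000
t=0.250000, y=0.805000: f=2.181975 → y ← 0.805000 + 0.25·2.181975 = 1.350494
t=0.500000, y=1.350494: f=1.006167 → y ← 1.350494 + 0.25·1.006167 = 1.602035
t=0.750000, y=1.602035: f=0.263483 → y ← 1.602035 + 0.25·0.263483 = 1.667906
t=1.000000, y=1.667906: f=0.048089 → y ← 1.667906 + 0.25·0.048089 = 1.679928
y(1.25) ≈ 1.6799

1.6799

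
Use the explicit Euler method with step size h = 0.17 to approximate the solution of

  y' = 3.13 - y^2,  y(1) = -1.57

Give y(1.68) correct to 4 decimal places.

-0.6845

Euler: y_{n+1} = y_n + h·f(t_n, y_n).
t=1.000000, y=-1.570000: f=0.665100 → y ← -1.570000 + 0.17·0.665100 = -1.456933
t=1.170000, y=-1.456933: f=1.007346 → y ← -1.456933 + 0.17·1.007346 = -1.285684
t=1.340000, y=-1.285684: f=1.477016 → y ← -1.285684 + 0.17·1.477016 = -1.034591
t=1.510000, y=-1.034591: f=2.059621 → y ← -1.034591 + 0.17·2.059621 = -0.684456
y(1.68) ≈ -0.6845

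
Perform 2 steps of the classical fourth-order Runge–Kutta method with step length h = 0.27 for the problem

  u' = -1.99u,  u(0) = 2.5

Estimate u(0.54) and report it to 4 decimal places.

RK4: k1 = f(x_n, u_n); k2 = f(x_n + h/2, u_n + (h/2)·k1); k3 = f(x_n + h/2, u_n + (h/2)·k2); k4 = f(x_n + h, u_n + h·k3); u_{n+1} = u_n + (h/6)·(k1 + 2k2 + 2k3 + k4).
x=0.000000, u=2.500000:
  k1 = f(0.000000, 2.500000) = -4.975000
  k2 = f(0.135000, 1.828375) = -3.638466
  k3 = f(0.135000, 2.008807) = -3.997526
  k4 = f(0.270000, 1.420668) = -2.827129
  u ← 2.500000 + (0.27/6)·(k1 + 2k2 + 2k3 + k4) = 1.461665
x=0.270000, u=1.461665:
  k1 = f(0.270000, 1.461665) = -2.908713
  k2 = f(0.405000, 1.068989) = -2.127287
  k3 = f(0.405000, 1.174481) = -2.337217
  k4 = f(0.540000, 0.830616) = -1.652926
  u ← 1.461665 + (0.27/6)·(k1 + 2k2 + 2k3 + k4) = 0.854586
u(0.54) ≈ 0.8546

0.8546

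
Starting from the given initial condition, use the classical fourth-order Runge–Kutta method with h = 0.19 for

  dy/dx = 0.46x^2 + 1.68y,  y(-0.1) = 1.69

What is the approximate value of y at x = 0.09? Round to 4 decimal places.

RK4: k1 = f(x_n, y_n); k2 = f(x_n + h/2, y_n + (h/2)·k1); k3 = f(x_n + h/2, y_n + (h/2)·k2); k4 = f(x_n + h, y_n + h·k3); y_{n+1} = y_n + (h/6)·(k1 + 2k2 + 2k3 + k4).
x=-0.100000, y=1.690000:
  k1 = f(-0.100000, 1.690000) = 2.843800
  k2 = f(-0.005000, 1.960161) = 3.293082
  k3 = f(-0.005000, 2.002843) = 3.364787
  k4 = f(0.090000, 2.329310) = 3.916966
  y ← 1.690000 + (0.19/6)·(k1 + 2k2 + 2k3 + k4) = 2.325756
y(0.09) ≈ 2.3258

2.3258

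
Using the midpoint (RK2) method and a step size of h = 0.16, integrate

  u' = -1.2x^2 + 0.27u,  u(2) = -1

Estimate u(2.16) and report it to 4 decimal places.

Midpoint: k1 = f(x_n, u_n); k2 = f(x_n + h/2, u_n + (h/2)·k1); u_{n+1} = u_n + h·k2.
x=2.000000, u=-1.000000:
  k1 = f(2.000000, -1.000000) = -5.070000
  k2 = f(2.080000, -1.405600) = -5.571192
  u ← -1.000000 + 0.16·(-5.571192) = -1.891391
u(2.16) ≈ -1.8914

-1.8914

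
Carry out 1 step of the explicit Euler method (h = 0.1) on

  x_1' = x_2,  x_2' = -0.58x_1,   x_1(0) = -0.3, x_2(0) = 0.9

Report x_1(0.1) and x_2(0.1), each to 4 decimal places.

-0.2100, 0.9174

Euler on (x_1,x_2): x_1_{n+1} = x_1_n + h·x_1', x_2_{n+1} = x_2_n + h·x_2'.
0.000000: (-0.300000, 0.900000); f=(0.900000, 0.174000) → (-0.210000, 0.917400)
(x_1(0.1), x_2(0.1)) ≈ (-0.2100, 0.9174)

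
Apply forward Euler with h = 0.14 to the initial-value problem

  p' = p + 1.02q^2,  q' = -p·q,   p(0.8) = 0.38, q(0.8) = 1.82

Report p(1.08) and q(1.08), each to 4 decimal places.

Euler on (p,q): p_{n+1} = p_n + h·p', q_{n+1} = q_n + h·q'.
0.800000: (0.380000, 1.820000); f=(3.758648, -0.691600) → (0.906211, 1.723176)
0.940000: (0.906211, 1.723176); f=(3.934933, -1.561561) → (1.457101, 1.504558)
(p(1.08), q(1.08)) ≈ (1.4571, 1.5046)

1.4571, 1.5046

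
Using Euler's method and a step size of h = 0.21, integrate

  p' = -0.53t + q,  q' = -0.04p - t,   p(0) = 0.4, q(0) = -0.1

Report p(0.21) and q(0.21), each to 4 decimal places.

0.3790, -0.1034

Euler on (p,q): p_{n+1} = p_n + h·p', q_{n+1} = q_n + h·q'.
0.000000: (0.400000, -0.100000); f=(-0.100000, -0.016000) → (0.379000, -0.103360)
(p(0.21), q(0.21)) ≈ (0.3790, -0.1034)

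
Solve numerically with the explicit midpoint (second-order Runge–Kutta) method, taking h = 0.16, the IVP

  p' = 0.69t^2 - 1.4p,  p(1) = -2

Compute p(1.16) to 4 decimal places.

-1.4858

Midpoint: k1 = f(t_n, p_n); k2 = f(t_n + h/2, p_n + (h/2)·k1); p_{n+1} = p_n + h·k2.
t=1.000000, p=-2.000000:
  k1 = f(1.000000, -2.000000) = 3.490000
  k2 = f(1.080000, -1.720800) = 3.213936
  p ← -2.000000 + 0.16·3.213936 = -1.485770
p(1.16) ≈ -1.4858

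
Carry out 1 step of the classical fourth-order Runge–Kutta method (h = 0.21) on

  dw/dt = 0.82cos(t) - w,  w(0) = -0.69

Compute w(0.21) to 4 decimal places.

RK4: k1 = f(t_n, w_n); k2 = f(t_n + h/2, w_n + (h/2)·k1); k3 = f(t_n + h/2, w_n + (h/2)·k2); k4 = f(t_n + h, w_n + h·k3); w_{n+1} = w_n + (h/6)·(k1 + 2k2 + 2k3 + k4).
t=0.000000, w=-0.690000:
  k1 = f(0.000000, -0.690000) = 1.510000
  k2 = f(0.105000, -0.531450) = 1.346934
  k3 = f(0.105000, -0.548572) = 1.364056
  k4 = f(0.210000, -0.403548) = 1.205534
  w ← -0.690000 + (0.21/6)·(k1 + 2k2 + 2k3 + k4) = -0.405187
w(0.21) ≈ -0.4052

-0.4052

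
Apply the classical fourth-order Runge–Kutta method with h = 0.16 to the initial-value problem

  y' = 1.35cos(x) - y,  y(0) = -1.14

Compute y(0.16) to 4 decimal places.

RK4: k1 = f(x_n, y_n); k2 = f(x_n + h/2, y_n + (h/2)·k1); k3 = f(x_n + h/2, y_n + (h/2)·k2); k4 = f(x_n + h, y_n + h·k3); y_{n+1} = y_n + (h/6)·(k1 + 2k2 + 2k3 + k4).
x=0.000000, y=-1.140000:
  k1 = f(0.000000, -1.140000) = 2.490000
  k2 = f(0.080000, -0.940800) = 2.286482
  k3 = f(0.080000, -0.957081) = 2.302764
  k4 = f(0.160000, -0.771558) = 2.104315
  y ← -1.140000 + (0.16/6)·(k1 + 2k2 + 2k3 + k4) = -0.772725
y(0.16) ≈ -0.7727

-0.7727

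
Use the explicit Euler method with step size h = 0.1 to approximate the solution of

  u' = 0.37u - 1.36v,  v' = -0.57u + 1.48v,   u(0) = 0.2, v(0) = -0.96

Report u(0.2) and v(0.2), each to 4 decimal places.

0.5019, -1.2975

Euler on (u,v): u_{n+1} = u_n + h·u', v_{n+1} = v_n + h·v'.
0.000000: (0.200000, -0.960000); f=(1.379600, -1.534800) → (0.337960, -1.113480)
0.100000: (0.337960, -1.113480); f=(1.639378, -1.840588) → (0.501898, -1.297539)
(u(0.2), v(0.2)) ≈ (0.5019, -1.2975)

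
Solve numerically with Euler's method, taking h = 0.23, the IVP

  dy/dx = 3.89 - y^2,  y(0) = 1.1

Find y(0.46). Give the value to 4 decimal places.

Euler: y_{n+1} = y_n + h·f(x_n, y_n).
x=0.000000, y=1.100000: f=2.680000 → y ← 1.100000 + 0.23·2.680000 = 1.716400
x=0.230000, y=1.716400: f=0.943971 → y ← 1.716400 + 0.23·0.943971 = 1.933513
y(0.46) ≈ 1.9335

1.9335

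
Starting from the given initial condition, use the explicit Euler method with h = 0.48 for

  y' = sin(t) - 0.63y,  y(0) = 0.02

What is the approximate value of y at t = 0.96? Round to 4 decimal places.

0.2314

Euler: y_{n+1} = y_n + h·f(t_n, y_n).
t=0.000000, y=0.020000: f=-0.012600 → y ← 0.020000 + 0.48·(-0.012600) = 0.013952
t=0.480000, y=0.013952: f=0.452989 → y ← 0.013952 + 0.48·0.452989 = 0.231387
y(0.96) ≈ 0.2314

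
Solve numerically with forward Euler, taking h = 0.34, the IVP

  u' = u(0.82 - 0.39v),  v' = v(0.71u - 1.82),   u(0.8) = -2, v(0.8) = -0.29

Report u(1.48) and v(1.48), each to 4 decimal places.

-3.3587, -0.0075

Euler on (u,v): u_{n+1} = u_n + h·u', v_{n+1} = v_n + h·v'.
0.800000: (-2.000000, -0.290000); f=(-1.866200, 0.939600) → (-2.634508, 0.029464)
1.140000: (-2.634508, 0.029464); f=(-2.130024, -0.108737) → (-3.358716, -0.007507)
(u(1.48), v(1.48)) ≈ (-3.3587, -0.0075)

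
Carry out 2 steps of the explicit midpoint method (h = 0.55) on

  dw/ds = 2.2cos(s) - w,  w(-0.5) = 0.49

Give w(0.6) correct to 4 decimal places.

1.5251

Midpoint: k1 = f(s_n, w_n); k2 = f(s_n + h/2, w_n + (h/2)·k1); w_{n+1} = w_n + h·k2.
s=-0.500000, w=0.490000:
  k1 = f(-0.500000, 0.490000) = 1.440682
  k2 = f(-0.225000, 0.886187) = 1.258360
  w ← 0.490000 + 0.55·1.258360 = 1.182098
s=0.050000, w=1.182098:
  k1 = f(0.050000, 1.182098) = 1.015153
  k2 = f(0.325000, 1.461265) = 0.623567
  w ← 1.182098 + 0.55·0.623567 = 1.525060
w(0.6) ≈ 1.5251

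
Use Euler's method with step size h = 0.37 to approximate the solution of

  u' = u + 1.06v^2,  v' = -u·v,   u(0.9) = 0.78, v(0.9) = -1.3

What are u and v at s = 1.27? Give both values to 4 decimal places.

1.7314, -0.9248

Euler on (u,v): u_{n+1} = u_n + h·u', v_{n+1} = v_n + h·v'.
0.900000: (0.780000, -1.300000); f=(2.571400, 1.014000) → (1.731418, -0.924820)
(u(1.27), v(1.27)) ≈ (1.7314, -0.9248)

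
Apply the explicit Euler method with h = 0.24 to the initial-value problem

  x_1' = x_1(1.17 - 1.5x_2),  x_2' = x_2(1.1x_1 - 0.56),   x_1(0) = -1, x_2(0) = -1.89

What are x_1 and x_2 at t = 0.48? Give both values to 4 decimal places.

-3.3147, -0.3955

Euler on (x_1,x_2): x_1_{n+1} = x_1_n + h·x_1', x_2_{n+1} = x_2_n + h·x_2'.
0.000000: (-1.000000, -1.890000); f=(-4.005000, 3.137400) → (-1.961200, -1.137024)
0.240000: (-1.961200, -1.137024); f=(-5.639501, 3.089658) → (-3.314680, -0.395506)
(x_1(0.48), x_2(0.48)) ≈ (-3.3147, -0.3955)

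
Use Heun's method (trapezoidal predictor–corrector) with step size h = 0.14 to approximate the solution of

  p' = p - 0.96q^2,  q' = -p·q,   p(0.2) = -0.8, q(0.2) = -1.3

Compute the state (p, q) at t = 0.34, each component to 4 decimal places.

-1.1897, -1.4881

Heun on (p,q): k1 = f(t_n, state_n); k2 = f(t_n + h, state_n + h·k1); state_{n+1} = state_n + (h/2)·(k1 + k2).
0.200000: (-0.800000, -1.300000)
  k1 = (-2.422400, -1.040000)
  predictor → (-1.139136, -1.445600)
  k2 = (-3.145305, -1.646735)
  → (-1.189739, -1.488071)
(p(0.34), q(0.34)) ≈ (-1.1897, -1.4881)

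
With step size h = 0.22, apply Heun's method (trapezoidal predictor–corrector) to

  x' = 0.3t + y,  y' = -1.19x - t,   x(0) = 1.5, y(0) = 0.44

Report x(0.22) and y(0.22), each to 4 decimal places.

1.5609, 0.0104

Heun on (x,y): k1 = f(t_n, state_n); k2 = f(t_n + h, state_n + h·k1); state_{n+1} = state_n + (h/2)·(k1 + k2).
0.000000: (1.500000, 0.440000)
  k1 = (0.440000, -1.785000)
  predictor → (1.596800, 0.047300)
  k2 = (0.113300, -2.120192)
  → (1.560863, 0.010429)
(x(0.22), y(0.22)) ≈ (1.5609, 0.0104)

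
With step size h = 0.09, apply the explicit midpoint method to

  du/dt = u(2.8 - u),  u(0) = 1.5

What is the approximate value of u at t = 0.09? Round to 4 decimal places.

1.6732

Midpoint: k1 = f(t_n, u_n); k2 = f(t_n + h/2, u_n + (h/2)·k1); u_{n+1} = u_n + h·k2.
t=0.000000, u=1.500000:
  k1 = f(0.000000, 1.500000) = 1.950000
  k2 = f(0.045000, 1.587750) = 1.924750
  u ← 1.500000 + 0.09·1.924750 = 1.673227
u(0.09) ≈ 1.6732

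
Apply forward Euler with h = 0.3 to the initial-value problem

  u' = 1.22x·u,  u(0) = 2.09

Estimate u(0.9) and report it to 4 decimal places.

Euler: u_{n+1} = u_n + h·f(x_n, u_n).
x=0.000000, u=2.090000: f=0.000000 → u ← 2.090000 + 0.3·0.000000 = 2.090000
x=0.300000, u=2.090000: f=0.764940 → u ← 2.090000 + 0.3·0.764940 = 2.319482
x=0.600000, u=2.319482: f=1.697861 → u ← 2.319482 + 0.3·1.697861 = 2.828840
u(0.9) ≈ 2.8288

2.8288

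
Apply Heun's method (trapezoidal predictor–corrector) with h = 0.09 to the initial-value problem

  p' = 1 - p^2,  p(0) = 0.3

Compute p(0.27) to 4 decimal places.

0.5219

Heun: k1 = f(x_n, p_n); k2 = f(x_n + h, p_n + h·k1); p_{n+1} = p_n + (h/2)·(k1 + k2).
x=0.000000, p=0.300000:
  k1 = f(0.000000, 0.300000) = 0.910000
  k2 = f(0.090000, 0.381900) = 0.854152
  p ← 0.300000 + (0.09/2)·(0.910000 + 0.854152) = 0.379387
x=0.090000, p=0.379387:
  k1 = f(0.090000, 0.379387) = 0.856066
  k2 = f(0.180000, 0.456433) = 0.791669
  p ← 0.379387 + (0.09/2)·(0.856066 + 0.791669) = 0.453535
x=0.180000, p=0.453535:
  k1 = f(0.180000, 0.453535) = 0.794306
  k2 = f(0.270000, 0.525022) = 0.724351
  p ← 0.453535 + (0.09/2)·(0.794306 + 0.724351) = 0.521875
p(0.27) ≈ 0.5219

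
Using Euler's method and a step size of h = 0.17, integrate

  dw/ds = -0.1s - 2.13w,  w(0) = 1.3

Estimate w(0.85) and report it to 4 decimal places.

0.1171

Euler: w_{n+1} = w_n + h·f(s_n, w_n).
s=0.000000, w=1.300000: f=-2.769000 → w ← 1.300000 + 0.17·(-2.769000) = 0.829270
s=0.170000, w=0.829270: f=-1.783345 → w ← 0.829270 + 0.17·(-1.783345) = 0.526101
s=0.340000, w=0.526101: f=-1.154596 → w ← 0.526101 + 0.17·(-1.154596) = 0.329820
s=0.510000, w=0.329820: f=-0.753517 → w ← 0.329820 + 0.17·(-0.753517) = 0.201722
s=0.680000, w=0.201722: f=-0.497668 → w ← 0.201722 + 0.17·(-0.497668) = 0.117119
w(0.85) ≈ 0.1171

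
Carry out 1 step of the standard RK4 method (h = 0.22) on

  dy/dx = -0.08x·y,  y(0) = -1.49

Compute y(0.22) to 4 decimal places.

RK4: k1 = f(x_n, y_n); k2 = f(x_n + h/2, y_n + (h/2)·k1); k3 = f(x_n + h/2, y_n + (h/2)·k2); k4 = f(x_n + h, y_n + h·k3); y_{n+1} = y_n + (h/6)·(k1 + 2k2 + 2k3 + k4).
x=0.000000, y=-1.490000:
  k1 = f(0.000000, -1.490000) = 0.000000
  k2 = f(0.110000, -1.490000) = 0.013112
  k3 = f(0.110000, -1.488558) = 0.013099
  k4 = f(0.220000, -1.487118) = 0.026173
  y ← -1.490000 + (0.22/6)·(k1 + 2k2 + 2k3 + k4) = -1.487118
y(0.22) ≈ -1.4871

-1.4871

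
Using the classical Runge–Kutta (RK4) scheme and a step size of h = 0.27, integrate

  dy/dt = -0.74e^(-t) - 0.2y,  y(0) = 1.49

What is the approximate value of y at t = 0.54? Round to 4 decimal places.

1.0462

RK4: k1 = f(t_n, y_n); k2 = f(t_n + h/2, y_n + (h/2)·k1); k3 = f(t_n + h/2, y_n + (h/2)·k2); k4 = f(t_n + h, y_n + h·k3); y_{n+1} = y_n + (h/6)·(k1 + 2k2 + 2k3 + k4).
t=0.000000, y=1.490000:
  k1 = f(0.000000, 1.490000) = -1.038000
  k2 = f(0.135000, 1.349870) = -0.916524
  k3 = f(0.135000, 1.366269) = -0.919804
  k4 = f(0.270000, 1.241653) = -0.813231
  y ← 1.490000 + (0.27/6)·(k1 + 2k2 + 2k3 + k4) = 1.241425
t=0.270000, y=1.241425:
  k1 = f(0.270000, 1.241425) = -0.813186
  k2 = f(0.405000, 1.131645) = -0.719892
  k3 = f(0.405000, 1.144240) = -0.722411
  k4 = f(0.540000, 1.046374) = -0.640509
  y ← 1.241425 + (0.27/6)·(k1 + 2k2 + 2k3 + k4) = 1.046202
y(0.54) ≈ 1.0462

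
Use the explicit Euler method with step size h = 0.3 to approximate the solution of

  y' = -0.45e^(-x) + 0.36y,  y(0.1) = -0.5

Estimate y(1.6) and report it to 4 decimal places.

-1.3163

Euler: y_{n+1} = y_n + h·f(x_n, y_n).
x=0.100000, y=-0.500000: f=-0.587177 → y ← -0.500000 + 0.3·(-0.587177) = -0.676153
x=0.400000, y=-0.676153: f=-0.545059 → y ← -0.676153 + 0.3·(-0.545059) = -0.839671
x=0.700000, y=-0.839671: f=-0.525745 → y ← -0.839671 + 0.3·(-0.525745) = -0.997394
x=1.000000, y=-0.997394: f=-0.524608 → y ← -0.997394 + 0.3·(-0.524608) = -1.154777
x=1.300000, y=-1.154777: f=-0.538359 → y ← -1.154777 + 0.3·(-0.538359) = -1.316284
y(1.6) ≈ -1.3163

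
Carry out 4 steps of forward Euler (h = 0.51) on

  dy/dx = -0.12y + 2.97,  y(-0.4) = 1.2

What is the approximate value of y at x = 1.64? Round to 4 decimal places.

6.4571

Euler: y_{n+1} = y_n + h·f(x_n, y_n).
x=-0.400000, y=1.200000: f=2.826000 → y ← 1.200000 + 0.51·2.826000 = 2.641260
x=0.110000, y=2.641260: f=2.653049 → y ← 2.641260 + 0.51·2.653049 = 3.994315
x=0.620000, y=3.994315: f=2.490682 → y ← 3.994315 + 0.51·2.490682 = 5.264563
x=1.130000, y=5.264563: f=2.338252 → y ← 5.264563 + 0.51·2.338252 = 6.457072
y(1.64) ≈ 6.4571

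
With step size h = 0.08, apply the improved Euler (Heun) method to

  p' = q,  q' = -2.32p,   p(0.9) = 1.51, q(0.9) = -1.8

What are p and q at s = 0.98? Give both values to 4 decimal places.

1.3548, -2.0669

Heun on (p,q): k1 = f(s_n, state_n); k2 = f(s_n + h, state_n + h·k1); state_{n+1} = state_n + (h/2)·(k1 + k2).
0.900000: (1.510000, -1.800000)
  k1 = (-1.800000, -3.503200)
  predictor → (1.366000, -2.080256)
  k2 = (-2.080256, -3.169120)
  → (1.354790, -2.066893)
(p(0.98), q(0.98)) ≈ (1.3548, -2.0669)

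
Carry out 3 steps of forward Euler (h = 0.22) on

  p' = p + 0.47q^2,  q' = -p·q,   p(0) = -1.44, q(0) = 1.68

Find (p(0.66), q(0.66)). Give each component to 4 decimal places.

Euler on (p,q): p_{n+1} = p_n + h·p', q_{n+1} = q_n + h·q'.
0.000000: (-1.440000, 1.680000); f=(-0.113472, 2.419200) → (-1.464964, 2.212224)
0.220000: (-1.464964, 2.212224); f=(0.835186, 3.240828) → (-1.281223, 2.925206)
0.440000: (-1.281223, 2.925206); f=(2.740488, 3.747841) → (-0.678316, 3.749731)
(p(0.66), q(0.66)) ≈ (-0.6783, 3.7497)

-0.6783, 3.7497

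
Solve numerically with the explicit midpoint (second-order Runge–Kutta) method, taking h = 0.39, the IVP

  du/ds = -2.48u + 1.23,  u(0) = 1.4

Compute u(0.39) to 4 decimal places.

0.9485

Midpoint: k1 = f(s_n, u_n); k2 = f(s_n + h/2, u_n + (h/2)·k1); u_{n+1} = u_n + h·k2.
s=0.000000, u=1.400000:
  k1 = f(0.000000, 1.400000) = -2.242000
  k2 = f(0.195000, 0.962810) = -1.157769
  u ← 1.400000 + 0.39·(-1.157769) = 0.948470
u(0.39) ≈ 0.9485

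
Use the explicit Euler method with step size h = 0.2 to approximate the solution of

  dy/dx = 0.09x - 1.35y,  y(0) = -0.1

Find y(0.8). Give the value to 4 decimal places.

Euler: y_{n+1} = y_n + h·f(x_n, y_n).
x=0.000000, y=-0.100000: f=0.135000 → y ← -0.100000 + 0.2·0.135000 = -0.073000
x=0.200000, y=-0.073000: f=0.116550 → y ← -0.073000 + 0.2·0.116550 = -0.049690
x=0.400000, y=-0.049690: f=0.103082 → y ← -0.049690 + 0.2·0.103082 = -0.029074
x=0.600000, y=-0.029074: f=0.093249 → y ← -0.029074 + 0.2·0.093249 = -0.010424
y(0.8) ≈ -0.0104

-0.0104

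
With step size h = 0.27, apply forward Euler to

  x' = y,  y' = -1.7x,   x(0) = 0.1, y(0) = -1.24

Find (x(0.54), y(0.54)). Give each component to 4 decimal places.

Euler on (x,y): x_{n+1} = x_n + h·x', y_{n+1} = y_n + h·y'.
0.000000: (0.100000, -1.240000); f=(-1.240000, -0.170000) → (-0.234800, -1.285900)
0.270000: (-0.234800, -1.285900); f=(-1.285900, 0.399160) → (-0.581993, -1.178127)
(x(0.54), y(0.54)) ≈ (-0.5820, -1.1781)

-0.5820, -1.1781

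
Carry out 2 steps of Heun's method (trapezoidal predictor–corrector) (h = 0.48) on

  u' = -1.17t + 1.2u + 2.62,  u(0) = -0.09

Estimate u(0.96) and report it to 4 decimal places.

3.4514

Heun: k1 = f(t_n, u_n); k2 = f(t_n + h, u_n + h·k1); u_{n+1} = u_n + (h/2)·(k1 + k2).
t=0.000000, u=-0.090000:
  k1 = f(0.000000, -0.090000) = 2.512000
  k2 = f(0.480000, 1.115760) = 3.397312
  u ← -0.090000 + (0.48/2)·(2.512000 + 3.397312) = 1.328235
t=0.480000, u=1.328235:
  k1 = f(0.480000, 1.328235) = 3.652282
  k2 = f(0.960000, 3.081330) = 5.194396
  u ← 1.328235 + (0.48/2)·(3.652282 + 5.194396) = 3.451438
u(0.96) ≈ 3.4514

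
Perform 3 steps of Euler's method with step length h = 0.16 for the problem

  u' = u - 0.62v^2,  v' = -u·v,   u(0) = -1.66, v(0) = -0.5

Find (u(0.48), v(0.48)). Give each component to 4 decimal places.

-2.7389, -1.1361

Euler on (u,v): u_{n+1} = u_n + h·u', v_{n+1} = v_n + h·v'.
0.000000: (-1.660000, -0.500000); f=(-1.815000, -0.830000) → (-1.950400, -0.632800)
0.160000: (-1.950400, -0.632800); f=(-2.198670, -1.234213) → (-2.302187, -0.830274)
0.320000: (-2.302187, -0.830274); f=(-2.729587, -1.911446) → (-2.738921, -1.136106)
(u(0.48), v(0.48)) ≈ (-2.7389, -1.1361)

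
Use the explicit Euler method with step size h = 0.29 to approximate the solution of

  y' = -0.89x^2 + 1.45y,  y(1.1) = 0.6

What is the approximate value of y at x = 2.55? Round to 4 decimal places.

-3.4417

Euler: y_{n+1} = y_n + h·f(x_n, y_n).
x=1.100000, y=0.600000: f=-0.206900 → y ← 0.600000 + 0.29·(-0.206900) = 0.539999
x=1.390000, y=0.539999: f=-0.936570 → y ← 0.539999 + 0.29·(-0.936570) = 0.268394
x=1.680000, y=0.268394: f=-2.122765 → y ← 0.268394 + 0.29·(-2.122765) = -0.347208
x=1.970000, y=-0.347208: f=-3.957453 → y ← -0.347208 + 0.29·(-3.957453) = -1.494870
x=2.260000, y=-1.494870: f=-6.713325 → y ← -1.494870 + 0.29·(-6.713325) = -3.441734
y(2.55) ≈ -3.4417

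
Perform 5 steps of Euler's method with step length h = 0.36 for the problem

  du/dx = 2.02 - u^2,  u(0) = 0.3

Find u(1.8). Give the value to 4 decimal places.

1.4213

Euler: u_{n+1} = u_n + h·f(x_n, u_n).
x=0.000000, u=0.300000: f=1.930000 → u ← 0.300000 + 0.36·1.930000 = 0.994800
x=0.360000, u=0.994800: f=1.030373 → u ← 0.994800 + 0.36·1.030373 = 1.365734
x=0.720000, u=1.365734: f=0.154770 → u ← 1.365734 + 0.36·0.154770 = 1.421451
x=1.080000, u=1.421451: f=-0.000524 → u ← 1.421451 + 0.36·(-0.000524) = 1.421263
x=1.440000, u=1.421263: f=0.000012 → u ← 1.421263 + 0.36·0.000012 = 1.421267
u(1.8) ≈ 1.4213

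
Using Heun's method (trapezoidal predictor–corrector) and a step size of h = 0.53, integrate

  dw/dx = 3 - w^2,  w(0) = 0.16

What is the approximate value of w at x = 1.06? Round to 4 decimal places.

Heun: k1 = f(x_n, w_n); k2 = f(x_n + h, w_n + h·k1); w_{n+1} = w_n + (h/2)·(k1 + k2).
x=0.000000, w=0.160000:
  k1 = f(0.000000, 0.160000) = 2.974400
  k2 = f(0.530000, 1.736432) = -0.015196
  w ← 0.160000 + (0.53/2)·(2.974400 + (-0.015196)) = 0.944189
x=0.530000, w=0.944189:
  k1 = f(0.530000, 0.944189) = 2.108507
  k2 = f(1.060000, 2.061698) = -1.250598
  w ← 0.944189 + (0.53/2)·(2.108507 + (-1.250598)) = 1.171535
w(1.06) ≈ 1.1715

1.1715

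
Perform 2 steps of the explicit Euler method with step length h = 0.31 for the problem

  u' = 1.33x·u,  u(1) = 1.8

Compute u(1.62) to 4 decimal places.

Euler: u_{n+1} = u_n + h·f(x_n, u_n).
x=1.000000, u=1.800000: f=2.394000 → u ← 1.800000 + 0.31·2.394000 = 2.542140
x=1.310000, u=2.542140: f=4.429171 → u ← 2.542140 + 0.31·4.429171 = 3.915183
u(1.62) ≈ 3.9152

3.9152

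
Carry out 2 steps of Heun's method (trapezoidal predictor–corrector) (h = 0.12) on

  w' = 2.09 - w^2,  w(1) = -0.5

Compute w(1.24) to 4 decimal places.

Heun: k1 = f(t_n, w_n); k2 = f(t_n + h, w_n + h·k1); w_{n+1} = w_n + (h/2)·(k1 + k2).
t=1.000000, w=-0.500000:
  k1 = f(1.000000, -0.500000) = 1.840000
  k2 = f(1.120000, -0.279200) = 2.012047
  w ← -0.500000 + (0.12/2)·(1.840000 + 2.012047) = -0.268877
t=1.120000, w=-0.268877:
  k1 = f(1.120000, -0.268877) = 2.017705
  k2 = f(1.240000, -0.026753) = 2.089284
  w ← -0.268877 + (0.12/2)·(2.017705 + 2.089284) = -0.022458
w(1.24) ≈ -0.0225

-0.0225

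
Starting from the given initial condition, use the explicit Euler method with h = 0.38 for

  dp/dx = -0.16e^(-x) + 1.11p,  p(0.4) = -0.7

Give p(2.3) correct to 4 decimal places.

-4.3798

Euler: p_{n+1} = p_n + h·f(x_n, p_n).
x=0.400000, p=-0.700000: f=-0.884251 → p ← -0.700000 + 0.38·(-0.884251) = -1.036015
x=0.780000, p=-1.036015: f=-1.223322 → p ← -1.036015 + 0.38·(-1.223322) = -1.500878
x=1.160000, p=-1.500878: f=-1.716132 → p ← -1.500878 + 0.38·(-1.716132) = -2.153008
x=1.540000, p=-2.153008: f=-2.424140 → p ← -2.153008 + 0.38·(-2.424140) = -3.074181
x=1.920000, p=-3.074181: f=-3.435798 → p ← -3.074181 + 0.38·(-3.435798) = -4.379785
p(2.3) ≈ -4.3798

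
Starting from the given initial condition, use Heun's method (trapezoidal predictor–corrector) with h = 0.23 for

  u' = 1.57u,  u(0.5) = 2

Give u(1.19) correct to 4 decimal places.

5.8031

Heun: k1 = f(t_n, u_n); k2 = f(t_n + h, u_n + h·k1); u_{n+1} = u_n + (h/2)·(k1 + k2).
t=0.500000, u=2.000000:
  k1 = f(0.500000, 2.000000) = 3.140000
  k2 = f(0.730000, 2.722200) = 4.273854
  u ← 2.000000 + (0.23/2)·(3.140000 + 4.273854) = 2.852593
t=0.730000, u=2.852593:
  k1 = f(0.730000, 2.852593) = 4.478571
  k2 = f(0.960000, 3.882665) = 6.095783
  u ← 2.852593 + (0.23/2)·(4.478571 + 6.095783) = 4.068644
t=0.960000, u=4.068644:
  k1 = f(0.960000, 4.068644) = 6.387771
  k2 = f(1.190000, 5.537831) = 8.694395
  u ← 4.068644 + (0.23/2)·(6.387771 + 8.694395) = 5.803093
u(1.19) ≈ 5.8031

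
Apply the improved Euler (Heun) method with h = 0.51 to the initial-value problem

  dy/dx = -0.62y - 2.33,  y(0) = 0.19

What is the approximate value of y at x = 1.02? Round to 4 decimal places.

Heun: k1 = f(x_n, y_n); k2 = f(x_n + h, y_n + h·k1); y_{n+1} = y_n + (h/2)·(k1 + k2).
x=0.000000, y=0.190000:
  k1 = f(0.000000, 0.190000) = -2.447800
  k2 = f(0.510000, -1.058378) = -1.673806
  y ← 0.190000 + (0.51/2)·(-2.447800 + (-1.673806)) = -0.861009
x=0.510000, y=-0.861009:
  k1 = f(0.510000, -0.861009) = -1.796174
  k2 = f(1.020000, -1.777058) = -1.228224
  y ← -0.861009 + (0.51/2)·(-1.796174 + (-1.228224)) = -1.632231
y(1.02) ≈ -1.6322

-1.6322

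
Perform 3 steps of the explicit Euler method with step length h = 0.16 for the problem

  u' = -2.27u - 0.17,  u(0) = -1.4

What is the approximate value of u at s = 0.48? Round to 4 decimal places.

-0.4171

Euler: u_{n+1} = u_n + h·f(s_n, u_n).
s=0.000000, u=-1.400000: f=3.008000 → u ← -1.400000 + 0.16·3.008000 = -0.918720
s=0.160000, u=-0.918720: f=1.915494 → u ← -0.918720 + 0.16·1.915494 = -0.612241
s=0.320000, u=-0.612241: f=1.219787 → u ← -0.612241 + 0.16·1.219787 = -0.417075
u(0.48) ≈ -0.4171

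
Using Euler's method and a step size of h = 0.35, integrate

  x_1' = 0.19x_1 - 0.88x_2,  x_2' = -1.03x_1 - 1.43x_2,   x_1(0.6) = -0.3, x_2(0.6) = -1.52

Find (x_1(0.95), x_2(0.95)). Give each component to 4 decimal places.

0.1482, -0.6511

Euler on (x_1,x_2): x_1_{n+1} = x_1_n + h·x_1', x_2_{n+1} = x_2_n + h·x_2'.
0.600000: (-0.300000, -1.520000); f=(1.280600, 2.482600) → (0.148210, -0.651090)
(x_1(0.95), x_2(0.95)) ≈ (0.1482, -0.6511)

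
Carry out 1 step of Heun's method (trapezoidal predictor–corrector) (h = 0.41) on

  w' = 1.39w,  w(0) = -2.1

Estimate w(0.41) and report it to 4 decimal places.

Heun: k1 = f(x_n, w_n); k2 = f(x_n + h, w_n + h·k1); w_{n+1} = w_n + (h/2)·(k1 + k2).
x=0.000000, w=-2.100000:
  k1 = f(0.000000, -2.100000) = -2.919000
  k2 = f(0.410000, -3.296790) = -4.582538
  w ← -2.100000 + (0.41/2)·(-2.919000 + (-4.582538)) = -3.637815
w(0.41) ≈ -3.6378

-3.6378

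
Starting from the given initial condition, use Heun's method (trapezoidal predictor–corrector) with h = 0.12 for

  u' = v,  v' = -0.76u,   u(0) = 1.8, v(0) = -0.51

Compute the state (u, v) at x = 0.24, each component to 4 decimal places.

1.6389, -0.8254

Heun on (u,v): k1 = f(x_n, state_n); k2 = f(x_n + h, state_n + h·k1); state_{n+1} = state_n + (h/2)·(k1 + k2).
0.000000: (1.800000, -0.510000)
  k1 = (-0.510000, -1.368000)
  predictor → (1.738800, -0.674160)
  k2 = (-0.674160, -1.321488)
  → (1.728950, -0.671369)
0.120000: (1.728950, -0.671369)
  k1 = (-0.671369, -1.314002)
  predictor → (1.648386, -0.829050)
  k2 = (-0.829050, -1.252773)
  → (1.638925, -0.825376)
(u(0.24), v(0.24)) ≈ (1.6389, -0.8254)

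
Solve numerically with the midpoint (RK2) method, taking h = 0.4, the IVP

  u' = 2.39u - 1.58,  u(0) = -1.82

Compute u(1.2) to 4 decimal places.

Midpoint: k1 = f(s_n, u_n); k2 = f(s_n + h/2, u_n + (h/2)·k1); u_{n+1} = u_n + h·k2.
s=0.000000, u=-1.820000:
  k1 = f(0.000000, -1.820000) = -5.929800
  k2 = f(0.200000, -3.005960) = -8.764244
  u ← -1.820000 + 0.4·(-8.764244) = -5.325698
s=0.400000, u=-5.325698:
  k1 = f(0.400000, -5.325698) = -14.308418
  k2 = f(0.600000, -8.187381) = -21.147841
  u ← -5.325698 + 0.4·(-21.147841) = -13.784834
s=0.800000, u=-13.784834:
  k1 = f(0.800000, -13.784834) = -34.525754
  k2 = f(1.000000, -20.689985) = -51.029064
  u ← -13.784834 + 0.4·(-51.029064) = -34.196460
u(1.2) ≈ -34.1965

-34.1965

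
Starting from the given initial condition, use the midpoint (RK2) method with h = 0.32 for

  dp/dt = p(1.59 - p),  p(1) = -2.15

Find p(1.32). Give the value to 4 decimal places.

-7.6777

Midpoint: k1 = f(t_n, p_n); k2 = f(t_n + h/2, p_n + (h/2)·k1); p_{n+1} = p_n + h·k2.
t=1.000000, p=-2.150000:
  k1 = f(1.000000, -2.150000) = -8.041000
  k2 = f(1.160000, -3.436560) = -17.274075
  p ← -2.150000 + 0.32·(-17.274075) = -7.677704
p(1.32) ≈ -7.6777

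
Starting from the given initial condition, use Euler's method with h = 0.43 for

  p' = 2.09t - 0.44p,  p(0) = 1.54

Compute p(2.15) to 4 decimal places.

3.7394

Euler: p_{n+1} = p_n + h·f(t_n, p_n).
t=0.000000, p=1.540000: f=-0.677600 → p ← 1.540000 + 0.43·(-0.677600) = 1.248632
t=0.430000, p=1.248632: f=0.349302 → p ← 1.248632 + 0.43·0.349302 = 1.398832
t=0.860000, p=1.398832: f=1.181914 → p ← 1.398832 + 0.43·1.181914 = 1.907055
t=1.290000, p=1.907055: f=1.856996 → p ← 1.907055 + 0.43·1.856996 = 2.705563
t=1.720000, p=2.705563: f=2.404352 → p ← 2.705563 + 0.43·2.404352 = 3.739435
p(2.15) ≈ 3.7394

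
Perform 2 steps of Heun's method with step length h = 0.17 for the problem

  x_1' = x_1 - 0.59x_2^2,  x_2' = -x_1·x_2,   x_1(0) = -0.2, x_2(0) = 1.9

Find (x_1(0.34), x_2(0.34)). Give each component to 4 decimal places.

Heun on (x_1,x_2): k1 = f(t_n, state_n); k2 = f(t_n + h, state_n + h·k1); state_{n+1} = state_n + (h/2)·(k1 + k2).
0.000000: (-0.200000, 1.900000)
  k1 = (-2.329900, 0.380000)
  predictor → (-0.596083, 1.964600)
  k2 = (-2.873278, 1.171065)
  → (-0.642270, 2.031840)
0.170000: (-0.642270, 2.031840)
  k1 = (-3.078012, 1.304991)
  predictor → (-1.165532, 2.253689)
  k2 = (-4.162209, 2.626747)
  → (-1.257689, 2.366038)
(x_1(0.34), x_2(0.34)) ≈ (-1.2577, 2.3660)

-1.2577, 2.3660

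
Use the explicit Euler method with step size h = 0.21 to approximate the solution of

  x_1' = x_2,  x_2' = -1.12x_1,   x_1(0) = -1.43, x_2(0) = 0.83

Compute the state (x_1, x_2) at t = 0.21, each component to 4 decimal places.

-1.2557, 1.1663

Euler on (x_1,x_2): x_1_{n+1} = x_1_n + h·x_1', x_2_{n+1} = x_2_n + h·x_2'.
0.000000: (-1.430000, 0.830000); f=(0.830000, 1.601600) → (-1.255700, 1.166336)
(x_1(0.21), x_2(0.21)) ≈ (-1.2557, 1.1663)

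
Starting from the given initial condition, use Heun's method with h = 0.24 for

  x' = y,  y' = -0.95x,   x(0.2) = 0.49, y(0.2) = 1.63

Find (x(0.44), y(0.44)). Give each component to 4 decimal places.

0.8678, 1.4737

Heun on (x,y): k1 = f(t_n, state_n); k2 = f(t_n + h, state_n + h·k1); state_{n+1} = state_n + (h/2)·(k1 + k2).
0.200000: (0.490000, 1.630000)
  k1 = (1.630000, -0.465500)
  predictor → (0.881200, 1.518280)
  k2 = (1.518280, -0.837140)
  → (0.867794, 1.473683)
(x(0.44), y(0.44)) ≈ (0.8678, 1.4737)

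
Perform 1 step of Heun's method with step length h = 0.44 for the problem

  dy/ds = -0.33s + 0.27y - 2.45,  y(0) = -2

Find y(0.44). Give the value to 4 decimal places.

Heun: k1 = f(s_n, y_n); k2 = f(s_n + h, y_n + h·k1); y_{n+1} = y_n + (h/2)·(k1 + k2).
s=0.000000, y=-2.000000:
  k1 = f(0.000000, -2.000000) = -2.990000
  k2 = f(0.440000, -3.315600) = -3.490412
  y ← -2.000000 + (0.44/2)·(-2.990000 + (-3.490412)) = -3.425691
y(0.44) ≈ -3.4257

-3.4257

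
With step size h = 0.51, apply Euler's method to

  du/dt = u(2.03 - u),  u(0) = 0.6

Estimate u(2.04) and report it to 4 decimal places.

Euler: u_{n+1} = u_n + h·f(t_n, u_n).
t=0.000000, u=0.600000: f=0.858000 → u ← 0.600000 + 0.51·0.858000 = 1.037580
t=0.510000, u=1.037580: f=1.029715 → u ← 1.037580 + 0.51·1.029715 = 1.562735
t=1.020000, u=1.562735: f=0.730212 → u ← 1.562735 + 0.51·0.730212 = 1.935143
t=1.530000, u=1.935143: f=0.183562 → u ← 1.935143 + 0.51·0.183562 = 2.028760
u(2.04) ≈ 2.0288

2.0288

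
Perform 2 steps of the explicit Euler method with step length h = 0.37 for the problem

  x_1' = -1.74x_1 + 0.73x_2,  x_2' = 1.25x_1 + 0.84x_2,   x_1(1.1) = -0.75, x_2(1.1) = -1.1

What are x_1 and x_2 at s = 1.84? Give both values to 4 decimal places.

Euler on (x_1,x_2): x_1_{n+1} = x_1_n + h·x_1', x_2_{n+1} = x_2_n + h·x_2'.
1.100000: (-0.750000, -1.100000); f=(0.502000, -1.861500) → (-0.564260, -1.788755)
1.470000: (-0.564260, -1.788755); f=(-0.323979, -2.207879) → (-0.684132, -2.605670)
(x_1(1.84), x_2(1.84)) ≈ (-0.6841, -2.6057)

-0.6841, -2.6057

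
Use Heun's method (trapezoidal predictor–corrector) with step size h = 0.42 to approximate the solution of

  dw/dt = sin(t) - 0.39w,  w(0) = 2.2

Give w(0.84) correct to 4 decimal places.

Heun: k1 = f(t_n, w_n); k2 = f(t_n + h, w_n + h·k1); w_{n+1} = w_n + (h/2)·(k1 + k2).
t=0.000000, w=2.200000:
  k1 = f(0.000000, 2.200000) = -0.858000
  k2 = f(0.420000, 1.839640) = -0.309699
  w ← 2.200000 + (0.42/2)·(-0.858000 + (-0.309699)) = 1.954783
t=0.420000, w=1.954783:
  k1 = f(0.420000, 1.954783) = -0.354605
  k2 = f(0.840000, 1.805849) = 0.040362
  w ← 1.954783 + (0.42/2)·(-0.354605 + 0.040362) = 1.888792
w(0.84) ≈ 1.8888

1.8888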